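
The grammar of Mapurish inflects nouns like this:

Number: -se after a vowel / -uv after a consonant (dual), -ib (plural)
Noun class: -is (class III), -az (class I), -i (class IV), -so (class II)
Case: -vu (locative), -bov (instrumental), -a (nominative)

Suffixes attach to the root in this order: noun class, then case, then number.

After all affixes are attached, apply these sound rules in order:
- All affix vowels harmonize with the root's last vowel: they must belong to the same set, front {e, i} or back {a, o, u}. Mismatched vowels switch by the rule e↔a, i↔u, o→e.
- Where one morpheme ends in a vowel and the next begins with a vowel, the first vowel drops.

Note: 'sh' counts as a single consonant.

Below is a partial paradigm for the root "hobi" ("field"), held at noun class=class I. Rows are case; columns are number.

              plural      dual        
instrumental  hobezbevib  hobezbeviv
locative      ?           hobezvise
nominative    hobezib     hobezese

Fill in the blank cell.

hobezvib

Attach noun class class I -az → hobiaz.
Attach case locative -vu → hobiazvu.
Attach number plural -ib → hobiazvuib.
Apply vowel harmony: hobiazvuib → hobiezviib.
Apply vowel deletion: hobiezviib → hobezvib.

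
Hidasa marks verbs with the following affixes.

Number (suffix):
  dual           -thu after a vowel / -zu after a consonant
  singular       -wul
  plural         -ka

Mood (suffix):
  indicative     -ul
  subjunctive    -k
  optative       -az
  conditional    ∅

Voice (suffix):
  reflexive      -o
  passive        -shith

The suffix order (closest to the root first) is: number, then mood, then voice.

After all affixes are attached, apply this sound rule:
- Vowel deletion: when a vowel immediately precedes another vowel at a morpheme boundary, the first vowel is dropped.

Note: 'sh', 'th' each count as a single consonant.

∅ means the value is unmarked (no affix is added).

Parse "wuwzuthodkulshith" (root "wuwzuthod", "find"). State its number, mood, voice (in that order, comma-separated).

plural, indicative, passive

Segment: wuwzuthod-ka-ul-shith.
number: -ka → plural.
mood: -ul → indicative.
voice: -shith → passive.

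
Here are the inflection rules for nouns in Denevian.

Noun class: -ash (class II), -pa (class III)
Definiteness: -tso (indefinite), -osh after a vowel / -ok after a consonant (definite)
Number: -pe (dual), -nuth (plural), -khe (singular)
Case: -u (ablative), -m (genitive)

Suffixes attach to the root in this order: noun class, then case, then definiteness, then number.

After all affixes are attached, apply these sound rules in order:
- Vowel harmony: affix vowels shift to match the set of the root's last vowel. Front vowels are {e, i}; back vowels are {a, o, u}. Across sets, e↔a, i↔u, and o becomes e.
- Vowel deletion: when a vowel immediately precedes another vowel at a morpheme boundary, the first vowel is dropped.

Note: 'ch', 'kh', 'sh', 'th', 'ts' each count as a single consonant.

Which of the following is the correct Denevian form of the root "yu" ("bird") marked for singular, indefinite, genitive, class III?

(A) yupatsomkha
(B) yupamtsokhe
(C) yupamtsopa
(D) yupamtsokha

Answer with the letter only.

D

Attach noun class class III -pa → yupa.
Attach case genitive -m → yupam.
Attach definiteness indefinite -tso → yupamtso.
Attach number singular -khe → yupamtsokhe.
Apply vowel harmony: yupamtsokhe → yupamtsokha.
Vowel deletion: no change.
So the correct form is yupamtsokha, option (D).
(B) yupamtsokhe is wrong: it fails to apply the sound rule(s).
(C) yupamtsopa is wrong: it uses dual instead of singular for number.
(A) yupatsomkha is wrong: it has the affixes in the wrong order.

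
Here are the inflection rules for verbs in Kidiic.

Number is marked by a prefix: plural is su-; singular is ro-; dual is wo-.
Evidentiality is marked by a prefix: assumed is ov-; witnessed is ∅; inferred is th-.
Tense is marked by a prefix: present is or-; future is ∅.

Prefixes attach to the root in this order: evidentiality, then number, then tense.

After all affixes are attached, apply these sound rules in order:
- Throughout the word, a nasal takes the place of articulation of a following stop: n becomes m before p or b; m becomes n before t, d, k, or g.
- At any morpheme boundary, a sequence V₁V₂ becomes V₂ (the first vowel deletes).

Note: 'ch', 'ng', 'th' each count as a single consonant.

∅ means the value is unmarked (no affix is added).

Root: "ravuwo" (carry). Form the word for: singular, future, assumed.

rovravuwo

Attach evidentiality assumed ov- → ovravuwo.
Attach number singular ro- → roovravuwo.
tense = future: zero marking, form stays roovravuwo.
Nasal assimilation: no change.
Apply vowel deletion: roovravuwo → rovravuwo.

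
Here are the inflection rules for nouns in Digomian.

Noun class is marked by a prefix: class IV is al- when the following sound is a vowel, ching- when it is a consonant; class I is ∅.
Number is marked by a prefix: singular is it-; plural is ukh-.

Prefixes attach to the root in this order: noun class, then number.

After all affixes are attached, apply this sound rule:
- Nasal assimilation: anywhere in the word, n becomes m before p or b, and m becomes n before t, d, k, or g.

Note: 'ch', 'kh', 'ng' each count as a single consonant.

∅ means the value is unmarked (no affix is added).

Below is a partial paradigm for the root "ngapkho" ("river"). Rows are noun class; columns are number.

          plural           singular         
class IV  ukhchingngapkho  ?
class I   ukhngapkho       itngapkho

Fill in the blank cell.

Attach noun class class IV ching- (before consonant 'ng') → chingngapkho.
Attach number singular it- → itchingngapkho.
Nasal assimilation: no change.

itchingngapkho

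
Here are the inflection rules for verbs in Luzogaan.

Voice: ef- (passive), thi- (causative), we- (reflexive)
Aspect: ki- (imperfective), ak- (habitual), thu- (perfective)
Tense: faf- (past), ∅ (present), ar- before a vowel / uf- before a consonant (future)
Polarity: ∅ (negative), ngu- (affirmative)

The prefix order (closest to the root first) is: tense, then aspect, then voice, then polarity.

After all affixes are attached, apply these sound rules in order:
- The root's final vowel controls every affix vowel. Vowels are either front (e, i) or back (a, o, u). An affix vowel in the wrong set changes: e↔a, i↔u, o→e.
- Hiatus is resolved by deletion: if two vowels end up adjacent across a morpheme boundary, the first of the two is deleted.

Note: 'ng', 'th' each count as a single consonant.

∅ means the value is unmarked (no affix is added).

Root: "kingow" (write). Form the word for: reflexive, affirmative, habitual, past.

Attach tense past faf- → fafkingow.
Attach aspect habitual ak- → akfafkingow.
Attach voice reflexive we- → weakfafkingow.
Attach polarity affirmative ngu- → nguweakfafkingow.
Apply vowel harmony: nguweakfafkingow → nguwaakfafkingow.
Apply vowel deletion: nguwaakfafkingow → nguwakfafkingow.

nguwakfafkingow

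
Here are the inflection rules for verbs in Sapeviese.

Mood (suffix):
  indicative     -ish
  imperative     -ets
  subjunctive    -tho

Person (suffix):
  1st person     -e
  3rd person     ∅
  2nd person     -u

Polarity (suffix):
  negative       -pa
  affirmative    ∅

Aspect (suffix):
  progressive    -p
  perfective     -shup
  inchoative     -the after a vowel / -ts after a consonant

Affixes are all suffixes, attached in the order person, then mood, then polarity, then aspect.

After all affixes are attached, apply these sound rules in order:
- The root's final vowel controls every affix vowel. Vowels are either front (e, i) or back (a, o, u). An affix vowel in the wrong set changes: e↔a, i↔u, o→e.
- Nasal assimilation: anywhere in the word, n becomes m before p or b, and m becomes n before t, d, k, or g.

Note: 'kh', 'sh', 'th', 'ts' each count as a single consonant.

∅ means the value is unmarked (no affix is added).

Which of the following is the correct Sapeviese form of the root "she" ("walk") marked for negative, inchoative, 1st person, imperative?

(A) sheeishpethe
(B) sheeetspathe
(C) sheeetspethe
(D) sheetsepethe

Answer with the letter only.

Attach person 1st person -e → shee.
Attach mood imperative -ets → sheeets.
Attach polarity negative -pa → sheeetspa.
Attach aspect inchoative -the (after vowel 'a') → sheeetspathe.
Apply vowel harmony: sheeetspathe → sheeetspethe.
Nasal assimilation: no change.
So the correct form is sheeetspethe, option (C).
(A) sheeishpethe is wrong: it uses indicative instead of imperative for mood.
(D) sheetsepethe is wrong: it has the affixes in the wrong order.
(B) sheeetspathe is wrong: it fails to apply the sound rule(s).

C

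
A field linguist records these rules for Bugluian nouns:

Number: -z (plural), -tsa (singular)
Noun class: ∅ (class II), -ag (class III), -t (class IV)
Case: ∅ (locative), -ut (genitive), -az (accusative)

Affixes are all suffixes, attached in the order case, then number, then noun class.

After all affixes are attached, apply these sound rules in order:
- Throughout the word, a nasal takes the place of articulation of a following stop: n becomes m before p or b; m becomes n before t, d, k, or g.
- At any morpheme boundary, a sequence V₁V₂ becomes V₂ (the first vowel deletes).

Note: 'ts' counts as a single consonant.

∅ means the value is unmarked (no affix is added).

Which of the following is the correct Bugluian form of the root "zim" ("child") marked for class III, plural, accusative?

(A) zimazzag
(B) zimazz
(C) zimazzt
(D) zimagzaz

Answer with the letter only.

A

Attach case accusative -az → zimaz.
Attach number plural -z → zimazz.
Attach noun class class III -ag → zimazzag.
Nasal assimilation: no change.
Vowel deletion: no change.
So the correct form is zimazzag, option (A).
(C) zimazzt is wrong: it uses class IV instead of class III for noun class.
(D) zimagzaz is wrong: it has the affixes in the wrong order.
(B) zimazz is wrong: it uses class II instead of class III for noun class.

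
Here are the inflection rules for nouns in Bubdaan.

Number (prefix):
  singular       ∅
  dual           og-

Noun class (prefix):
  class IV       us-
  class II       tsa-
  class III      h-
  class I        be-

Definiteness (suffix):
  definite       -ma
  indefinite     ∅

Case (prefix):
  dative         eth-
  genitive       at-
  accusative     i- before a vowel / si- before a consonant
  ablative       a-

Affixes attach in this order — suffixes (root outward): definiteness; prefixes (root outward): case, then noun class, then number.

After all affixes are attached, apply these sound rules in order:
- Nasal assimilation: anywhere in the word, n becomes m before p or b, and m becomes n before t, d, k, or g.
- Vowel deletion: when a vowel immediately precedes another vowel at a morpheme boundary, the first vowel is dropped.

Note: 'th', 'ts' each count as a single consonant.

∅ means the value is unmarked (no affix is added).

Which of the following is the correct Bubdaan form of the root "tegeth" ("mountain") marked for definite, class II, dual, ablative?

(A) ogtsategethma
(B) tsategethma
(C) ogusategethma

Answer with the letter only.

A

Attach case ablative a- → ategeth.
Attach noun class class II tsa- → tsaategeth.
Attach number dual og- → ogtsaategeth.
Attach definiteness definite -ma → ogtsaategethma.
Nasal assimilation: no change.
Apply vowel deletion: ogtsaategethma → ogtsategethma.
So the correct form is ogtsategethma, option (A).
(C) ogusategethma is wrong: it uses class IV instead of class II for noun class.
(B) tsategethma is wrong: it uses singular instead of dual for number.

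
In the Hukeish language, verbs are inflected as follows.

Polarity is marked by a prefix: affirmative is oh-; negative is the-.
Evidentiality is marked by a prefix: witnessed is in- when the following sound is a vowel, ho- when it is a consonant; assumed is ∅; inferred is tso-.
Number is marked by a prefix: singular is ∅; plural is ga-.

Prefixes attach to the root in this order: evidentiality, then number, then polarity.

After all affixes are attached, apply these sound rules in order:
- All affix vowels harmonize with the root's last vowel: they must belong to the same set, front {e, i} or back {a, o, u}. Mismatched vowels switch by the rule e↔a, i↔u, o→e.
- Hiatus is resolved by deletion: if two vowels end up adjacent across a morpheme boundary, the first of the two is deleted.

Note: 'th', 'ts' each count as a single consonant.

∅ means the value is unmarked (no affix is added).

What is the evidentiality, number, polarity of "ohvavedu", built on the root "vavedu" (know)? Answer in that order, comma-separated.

Segment: oh-vavedu.
evidentiality: ∅ → assumed.
number: ∅ → singular.
polarity: oh- → affirmative.

assumed, singular, affirmative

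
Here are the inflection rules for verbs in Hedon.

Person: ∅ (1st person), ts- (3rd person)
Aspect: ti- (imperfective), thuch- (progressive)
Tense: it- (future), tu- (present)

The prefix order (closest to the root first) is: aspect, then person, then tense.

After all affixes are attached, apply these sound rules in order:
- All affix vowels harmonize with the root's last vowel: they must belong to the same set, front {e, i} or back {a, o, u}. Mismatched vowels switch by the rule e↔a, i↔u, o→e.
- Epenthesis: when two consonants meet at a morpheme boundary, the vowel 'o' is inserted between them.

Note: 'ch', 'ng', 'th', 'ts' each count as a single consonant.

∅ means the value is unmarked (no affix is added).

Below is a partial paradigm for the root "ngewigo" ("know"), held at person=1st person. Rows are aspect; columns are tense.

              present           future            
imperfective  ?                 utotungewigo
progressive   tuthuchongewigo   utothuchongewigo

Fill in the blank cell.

tutungewigo

Attach aspect imperfective ti- → tingewigo.
person = 1st person: zero marking, form stays tingewigo.
Attach tense present tu- → tutingewigo.
Apply vowel harmony: tutingewigo → tutungewigo.
Epenthesis: no change.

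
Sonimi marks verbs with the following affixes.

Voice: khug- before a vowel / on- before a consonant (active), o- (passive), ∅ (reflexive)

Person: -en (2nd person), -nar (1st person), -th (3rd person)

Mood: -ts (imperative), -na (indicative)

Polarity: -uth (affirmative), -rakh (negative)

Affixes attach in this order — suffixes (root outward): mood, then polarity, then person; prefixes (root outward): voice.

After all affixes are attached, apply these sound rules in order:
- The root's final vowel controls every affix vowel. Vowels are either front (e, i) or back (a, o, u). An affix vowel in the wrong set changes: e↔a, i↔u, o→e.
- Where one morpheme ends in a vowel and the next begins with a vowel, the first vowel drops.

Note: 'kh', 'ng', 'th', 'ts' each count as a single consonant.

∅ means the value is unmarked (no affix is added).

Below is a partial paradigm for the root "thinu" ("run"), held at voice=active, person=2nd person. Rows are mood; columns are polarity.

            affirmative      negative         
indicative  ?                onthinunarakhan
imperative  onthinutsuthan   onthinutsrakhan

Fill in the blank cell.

Attach mood indicative -na → thinuna.
Attach polarity affirmative -uth → thinunauth.
Attach voice active on- (before consonant 'th') → onthinunauth.
Attach person 2nd person -en → onthinunauthen.
Apply vowel harmony: onthinunauthen → onthinunauthan.
Apply vowel deletion: onthinunauthan → onthinunuthan.

onthinunuthan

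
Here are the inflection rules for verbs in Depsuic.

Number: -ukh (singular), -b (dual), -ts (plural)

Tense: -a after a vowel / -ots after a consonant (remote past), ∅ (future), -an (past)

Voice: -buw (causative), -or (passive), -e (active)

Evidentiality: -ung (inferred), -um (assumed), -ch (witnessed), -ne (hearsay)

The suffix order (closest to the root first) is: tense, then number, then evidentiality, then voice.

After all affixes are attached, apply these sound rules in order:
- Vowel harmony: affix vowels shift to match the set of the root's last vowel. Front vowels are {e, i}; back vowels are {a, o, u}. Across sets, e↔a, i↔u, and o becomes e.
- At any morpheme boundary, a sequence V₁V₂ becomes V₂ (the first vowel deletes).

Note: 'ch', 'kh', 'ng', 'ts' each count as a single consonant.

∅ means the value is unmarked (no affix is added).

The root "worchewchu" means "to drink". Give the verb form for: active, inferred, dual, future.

worchewchubunga

tense = future: zero marking, form stays worchewchu.
Attach number dual -b → worchewchub.
Attach evidentiality inferred -ung → worchewchubung.
Attach voice active -e → worchewchubunge.
Apply vowel harmony: worchewchubunge → worchewchubunga.
Vowel deletion: no change.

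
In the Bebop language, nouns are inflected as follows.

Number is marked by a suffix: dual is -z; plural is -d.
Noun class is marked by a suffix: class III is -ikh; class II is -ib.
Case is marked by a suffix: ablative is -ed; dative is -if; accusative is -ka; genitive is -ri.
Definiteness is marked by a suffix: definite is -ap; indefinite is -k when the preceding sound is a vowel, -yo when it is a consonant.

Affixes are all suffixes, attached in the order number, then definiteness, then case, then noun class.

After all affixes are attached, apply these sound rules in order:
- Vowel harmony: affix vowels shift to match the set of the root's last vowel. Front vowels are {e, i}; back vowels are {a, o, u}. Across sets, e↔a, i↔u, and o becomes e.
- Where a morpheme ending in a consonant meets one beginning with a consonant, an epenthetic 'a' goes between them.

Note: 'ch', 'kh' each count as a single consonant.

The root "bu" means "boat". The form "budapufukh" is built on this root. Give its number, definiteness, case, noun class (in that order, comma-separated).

plural, definite, dative, class III

Segment: bu-d-ap-if-ikh.
number: -d → plural.
definiteness: -ap → definite.
case: -if → dative.
noun class: -ikh → class III.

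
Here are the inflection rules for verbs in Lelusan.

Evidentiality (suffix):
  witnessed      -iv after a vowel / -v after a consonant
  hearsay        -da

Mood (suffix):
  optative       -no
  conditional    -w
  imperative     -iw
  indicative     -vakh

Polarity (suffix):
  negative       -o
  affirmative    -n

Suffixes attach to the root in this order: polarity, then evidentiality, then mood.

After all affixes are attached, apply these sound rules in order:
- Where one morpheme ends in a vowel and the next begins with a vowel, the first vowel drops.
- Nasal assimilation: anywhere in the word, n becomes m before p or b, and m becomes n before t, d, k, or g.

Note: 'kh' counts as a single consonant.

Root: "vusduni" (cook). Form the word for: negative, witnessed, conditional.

vusdunivw

Attach polarity negative -o → vusdunio.
Attach evidentiality witnessed -iv (after vowel 'o') → vusdunioiv.
Attach mood conditional -w → vusdunioivw.
Apply vowel deletion: vusdunioivw → vusdunivw.
Nasal assimilation: no change.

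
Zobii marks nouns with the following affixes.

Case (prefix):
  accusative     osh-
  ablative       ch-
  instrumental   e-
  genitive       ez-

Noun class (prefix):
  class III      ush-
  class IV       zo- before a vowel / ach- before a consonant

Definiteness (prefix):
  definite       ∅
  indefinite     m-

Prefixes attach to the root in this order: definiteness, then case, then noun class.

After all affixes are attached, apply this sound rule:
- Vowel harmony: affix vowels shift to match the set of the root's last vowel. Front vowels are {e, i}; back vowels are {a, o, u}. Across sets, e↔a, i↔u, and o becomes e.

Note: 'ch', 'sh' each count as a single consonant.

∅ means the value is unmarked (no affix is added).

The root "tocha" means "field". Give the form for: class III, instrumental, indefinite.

ushamtocha

Attach definiteness indefinite m- → mtocha.
Attach case instrumental e- → emtocha.
Attach noun class class III ush- → ushemtocha.
Apply vowel harmony: ushemtocha → ushamtocha.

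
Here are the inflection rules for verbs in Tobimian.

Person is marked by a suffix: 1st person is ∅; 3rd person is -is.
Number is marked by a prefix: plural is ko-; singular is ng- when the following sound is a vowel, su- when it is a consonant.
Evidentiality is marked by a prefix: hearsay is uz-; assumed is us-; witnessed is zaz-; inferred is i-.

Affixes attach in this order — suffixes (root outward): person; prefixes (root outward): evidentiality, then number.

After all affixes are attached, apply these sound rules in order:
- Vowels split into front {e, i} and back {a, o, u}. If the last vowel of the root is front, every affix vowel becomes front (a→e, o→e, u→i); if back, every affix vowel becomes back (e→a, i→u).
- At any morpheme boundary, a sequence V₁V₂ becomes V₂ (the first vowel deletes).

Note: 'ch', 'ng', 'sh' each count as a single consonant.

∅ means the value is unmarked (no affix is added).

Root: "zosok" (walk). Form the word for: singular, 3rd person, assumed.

nguszosokus

Attach evidentiality assumed us- → uszosok.
Attach number singular ng- (before vowel 'u') → nguszosok.
Attach person 3rd person -is → nguszosokis.
Apply vowel harmony: nguszosokis → nguszosokus.
Vowel deletion: no change.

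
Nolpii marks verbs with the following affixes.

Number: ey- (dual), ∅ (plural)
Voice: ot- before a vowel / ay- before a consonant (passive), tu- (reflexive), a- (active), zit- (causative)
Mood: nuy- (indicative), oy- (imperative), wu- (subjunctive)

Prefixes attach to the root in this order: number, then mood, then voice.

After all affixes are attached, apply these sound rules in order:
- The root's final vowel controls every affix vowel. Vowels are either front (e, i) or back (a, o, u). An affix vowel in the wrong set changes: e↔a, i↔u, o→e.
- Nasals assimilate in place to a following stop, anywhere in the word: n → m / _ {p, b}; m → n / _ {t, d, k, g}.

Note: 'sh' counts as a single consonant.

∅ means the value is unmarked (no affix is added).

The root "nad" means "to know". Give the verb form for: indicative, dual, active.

anuyaynad

Attach number dual ey- → eynad.
Attach mood indicative nuy- → nuyeynad.
Attach voice active a- → anuyeynad.
Apply vowel harmony: anuyeynad → anuyaynad.
Nasal assimilation: no change.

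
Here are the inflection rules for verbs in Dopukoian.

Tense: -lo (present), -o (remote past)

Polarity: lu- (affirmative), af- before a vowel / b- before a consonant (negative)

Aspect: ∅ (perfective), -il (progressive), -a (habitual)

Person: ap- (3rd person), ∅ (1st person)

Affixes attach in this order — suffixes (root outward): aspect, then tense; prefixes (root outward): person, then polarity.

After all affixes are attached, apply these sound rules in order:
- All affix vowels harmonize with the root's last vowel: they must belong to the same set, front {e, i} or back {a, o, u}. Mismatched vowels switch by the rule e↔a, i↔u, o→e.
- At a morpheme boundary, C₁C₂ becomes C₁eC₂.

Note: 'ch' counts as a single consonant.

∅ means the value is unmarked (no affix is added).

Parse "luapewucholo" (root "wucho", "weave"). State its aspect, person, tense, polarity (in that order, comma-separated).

perfective, 3rd person, present, affirmative

Segment: lu-ap-wucho-lo.
aspect: ∅ → perfective.
person: ap- → 3rd person.
tense: -lo → present.
polarity: lu- → affirmative.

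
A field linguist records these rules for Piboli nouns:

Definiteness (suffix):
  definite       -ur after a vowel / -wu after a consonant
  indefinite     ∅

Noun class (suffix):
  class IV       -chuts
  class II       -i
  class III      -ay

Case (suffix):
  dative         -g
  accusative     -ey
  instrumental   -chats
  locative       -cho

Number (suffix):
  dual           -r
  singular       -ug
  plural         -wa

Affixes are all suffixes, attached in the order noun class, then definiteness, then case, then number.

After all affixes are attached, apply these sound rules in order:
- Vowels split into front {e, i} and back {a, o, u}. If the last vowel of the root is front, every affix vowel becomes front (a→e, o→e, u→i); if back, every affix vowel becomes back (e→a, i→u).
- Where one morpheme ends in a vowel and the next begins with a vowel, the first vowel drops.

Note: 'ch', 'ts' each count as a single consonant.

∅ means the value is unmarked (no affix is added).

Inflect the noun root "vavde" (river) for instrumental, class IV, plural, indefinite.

vavdechitschetswe

Attach noun class class IV -chuts → vavdechuts.
definiteness = indefinite: zero marking, form stays vavdechuts.
Attach case instrumental -chats → vavdechutschats.
Attach number plural -wa → vavdechutschatswa.
Apply vowel harmony: vavdechutschatswa → vavdechitschetswe.
Vowel deletion: no change.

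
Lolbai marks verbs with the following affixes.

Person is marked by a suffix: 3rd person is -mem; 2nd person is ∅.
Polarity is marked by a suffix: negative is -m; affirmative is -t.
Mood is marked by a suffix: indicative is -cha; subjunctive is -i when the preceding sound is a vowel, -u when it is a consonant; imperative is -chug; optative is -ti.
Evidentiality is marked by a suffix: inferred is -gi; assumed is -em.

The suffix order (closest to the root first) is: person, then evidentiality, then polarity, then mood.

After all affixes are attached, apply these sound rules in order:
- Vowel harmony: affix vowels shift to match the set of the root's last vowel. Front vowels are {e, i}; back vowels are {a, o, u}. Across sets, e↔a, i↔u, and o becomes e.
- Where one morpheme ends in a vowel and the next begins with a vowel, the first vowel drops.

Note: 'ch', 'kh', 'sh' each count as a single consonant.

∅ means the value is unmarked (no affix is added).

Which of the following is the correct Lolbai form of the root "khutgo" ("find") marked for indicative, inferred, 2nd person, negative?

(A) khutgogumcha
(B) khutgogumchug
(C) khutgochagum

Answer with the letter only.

A

person = 2nd person: zero marking, form stays khutgo.
Attach evidentiality inferred -gi → khutgogi.
Attach polarity negative -m → khutgogim.
Attach mood indicative -cha → khutgogimcha.
Apply vowel harmony: khutgogimcha → khutgogumcha.
Vowel deletion: no change.
So the correct form is khutgogumcha, option (A).
(B) khutgogumchug is wrong: it uses imperative instead of indicative for mood.
(C) khutgochagum is wrong: it has the affixes in the wrong order.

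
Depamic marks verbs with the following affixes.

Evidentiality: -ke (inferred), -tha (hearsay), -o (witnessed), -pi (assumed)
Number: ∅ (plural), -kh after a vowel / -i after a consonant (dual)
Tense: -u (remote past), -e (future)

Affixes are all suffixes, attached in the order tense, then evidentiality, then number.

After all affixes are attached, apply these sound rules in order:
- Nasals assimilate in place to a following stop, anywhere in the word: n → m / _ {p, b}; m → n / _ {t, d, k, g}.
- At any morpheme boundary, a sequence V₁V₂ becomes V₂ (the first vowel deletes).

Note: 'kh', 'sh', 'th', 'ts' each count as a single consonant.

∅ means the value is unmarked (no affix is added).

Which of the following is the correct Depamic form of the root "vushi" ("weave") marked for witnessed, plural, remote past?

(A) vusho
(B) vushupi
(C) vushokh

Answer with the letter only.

A

Attach tense remote past -u → vushiu.
Attach evidentiality witnessed -o → vushiuo.
number = plural: zero marking, form stays vushiuo.
Nasal assimilation: no change.
Apply vowel deletion: vushiuo → vusho.
So the correct form is vusho, option (A).
(B) vushupi is wrong: it uses assumed instead of witnessed for evidentiality.
(C) vushokh is wrong: it uses dual instead of plural for number.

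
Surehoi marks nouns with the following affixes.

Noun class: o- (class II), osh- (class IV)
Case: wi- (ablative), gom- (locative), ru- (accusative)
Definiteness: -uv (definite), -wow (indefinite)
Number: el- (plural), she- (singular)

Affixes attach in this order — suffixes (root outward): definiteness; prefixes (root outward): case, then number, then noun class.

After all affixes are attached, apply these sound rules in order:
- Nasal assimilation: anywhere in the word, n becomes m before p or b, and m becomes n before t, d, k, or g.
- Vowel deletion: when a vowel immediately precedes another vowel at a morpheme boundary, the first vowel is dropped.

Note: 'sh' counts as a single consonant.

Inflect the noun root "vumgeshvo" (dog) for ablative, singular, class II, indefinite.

Attach case ablative wi- → wivumgeshvo.
Attach definiteness indefinite -wow → wivumgeshvowow.
Attach number singular she- → shewivumgeshvowow.
Attach noun class class II o- → oshewivumgeshvowow.
Apply nasal assimilation: oshewivumgeshvowow → oshewivungeshvowow.
Vowel deletion: no change.

oshewivungeshvowow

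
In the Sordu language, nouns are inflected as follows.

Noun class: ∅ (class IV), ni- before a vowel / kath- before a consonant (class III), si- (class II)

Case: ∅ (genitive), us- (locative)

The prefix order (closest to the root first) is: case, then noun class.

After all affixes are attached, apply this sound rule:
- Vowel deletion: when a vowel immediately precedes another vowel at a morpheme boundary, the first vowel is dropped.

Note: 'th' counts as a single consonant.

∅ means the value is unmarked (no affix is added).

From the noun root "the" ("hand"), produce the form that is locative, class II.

susthe

Attach case locative us- → usthe.
Attach noun class class II si- → siusthe.
Apply vowel deletion: siusthe → susthe.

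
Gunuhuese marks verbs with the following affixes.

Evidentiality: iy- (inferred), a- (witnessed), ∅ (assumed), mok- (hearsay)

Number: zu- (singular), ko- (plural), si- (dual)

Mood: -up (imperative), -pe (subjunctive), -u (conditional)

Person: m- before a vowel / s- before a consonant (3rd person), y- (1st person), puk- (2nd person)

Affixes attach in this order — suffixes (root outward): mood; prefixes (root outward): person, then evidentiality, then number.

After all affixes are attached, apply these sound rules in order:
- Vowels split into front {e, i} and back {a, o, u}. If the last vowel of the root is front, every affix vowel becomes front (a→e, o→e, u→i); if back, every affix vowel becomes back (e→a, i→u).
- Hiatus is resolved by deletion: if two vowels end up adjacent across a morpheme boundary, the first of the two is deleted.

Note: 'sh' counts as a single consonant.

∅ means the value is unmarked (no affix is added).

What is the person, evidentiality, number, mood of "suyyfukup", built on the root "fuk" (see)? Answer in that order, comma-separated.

Segment: si-iy-y-fuk-up.
person: y- → 1st person.
evidentiality: iy- → inferred.
number: si- → dual.
mood: -up → imperative.

1st person, inferred, dual, imperative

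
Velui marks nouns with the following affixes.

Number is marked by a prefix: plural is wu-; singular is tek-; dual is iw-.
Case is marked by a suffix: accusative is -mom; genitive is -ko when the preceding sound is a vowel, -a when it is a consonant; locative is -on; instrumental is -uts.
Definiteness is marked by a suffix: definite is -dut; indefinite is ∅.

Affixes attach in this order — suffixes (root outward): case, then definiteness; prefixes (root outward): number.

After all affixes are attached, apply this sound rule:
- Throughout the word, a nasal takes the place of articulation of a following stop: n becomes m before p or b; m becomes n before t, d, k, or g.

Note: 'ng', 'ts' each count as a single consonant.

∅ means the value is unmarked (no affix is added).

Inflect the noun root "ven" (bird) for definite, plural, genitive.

Attach case genitive -a (after consonant 'n') → vena.
Attach number plural wu- → wuvena.
Attach definiteness definite -dut → wuvenadut.
Nasal assimilation: no change.

wuvenadut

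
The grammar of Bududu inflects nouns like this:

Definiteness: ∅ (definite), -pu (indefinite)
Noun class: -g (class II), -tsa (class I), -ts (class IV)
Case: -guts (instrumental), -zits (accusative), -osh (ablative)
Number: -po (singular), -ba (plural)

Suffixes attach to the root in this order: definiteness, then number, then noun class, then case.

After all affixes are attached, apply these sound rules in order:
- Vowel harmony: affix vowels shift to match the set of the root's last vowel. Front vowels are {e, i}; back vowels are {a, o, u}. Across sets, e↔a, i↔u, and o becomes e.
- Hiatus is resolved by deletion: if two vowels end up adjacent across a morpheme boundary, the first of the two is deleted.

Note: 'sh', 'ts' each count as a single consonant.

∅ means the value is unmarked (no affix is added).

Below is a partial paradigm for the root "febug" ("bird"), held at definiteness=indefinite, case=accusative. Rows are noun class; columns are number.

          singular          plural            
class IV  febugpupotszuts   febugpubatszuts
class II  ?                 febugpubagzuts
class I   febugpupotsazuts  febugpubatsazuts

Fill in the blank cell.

febugpupogzuts

Attach definiteness indefinite -pu → febugpu.
Attach number singular -po → febugpupo.
Attach noun class class II -g → febugpupog.
Attach case accusative -zits → febugpupogzits.
Apply vowel harmony: febugpupogzits → febugpupogzuts.
Vowel deletion: no change.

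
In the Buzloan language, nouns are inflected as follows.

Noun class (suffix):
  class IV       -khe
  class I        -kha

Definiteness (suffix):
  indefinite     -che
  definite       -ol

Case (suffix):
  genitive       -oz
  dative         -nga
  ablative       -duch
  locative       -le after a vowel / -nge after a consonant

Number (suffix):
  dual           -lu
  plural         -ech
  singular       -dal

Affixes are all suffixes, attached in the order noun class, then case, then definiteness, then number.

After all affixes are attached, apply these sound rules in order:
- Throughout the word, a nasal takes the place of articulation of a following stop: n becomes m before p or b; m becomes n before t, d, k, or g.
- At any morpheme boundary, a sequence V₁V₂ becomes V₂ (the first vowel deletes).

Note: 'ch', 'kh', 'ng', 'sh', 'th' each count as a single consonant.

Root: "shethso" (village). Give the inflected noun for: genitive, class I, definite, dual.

Attach noun class class I -kha → shethsokha.
Attach case genitive -oz → shethsokhaoz.
Attach definiteness definite -ol → shethsokhaozol.
Attach number dual -lu → shethsokhaozollu.
Nasal assimilation: no change.
Apply vowel deletion: shethsokhaozollu → shethsokhozollu.

shethsokhozollu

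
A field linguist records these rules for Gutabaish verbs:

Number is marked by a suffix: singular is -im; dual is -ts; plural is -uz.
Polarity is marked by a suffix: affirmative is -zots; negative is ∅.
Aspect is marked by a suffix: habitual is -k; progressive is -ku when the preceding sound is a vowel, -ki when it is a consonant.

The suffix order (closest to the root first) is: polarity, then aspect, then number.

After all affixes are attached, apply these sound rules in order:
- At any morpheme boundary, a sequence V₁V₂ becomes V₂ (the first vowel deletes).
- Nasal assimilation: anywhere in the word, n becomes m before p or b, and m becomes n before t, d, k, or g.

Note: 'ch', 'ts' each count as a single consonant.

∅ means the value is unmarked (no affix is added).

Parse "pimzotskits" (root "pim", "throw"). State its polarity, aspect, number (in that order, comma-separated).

Segment: pim-zots-ki-ts.
polarity: -zots → affirmative.
aspect: -ku/ki → progressive.
number: -ts → dual.

affirmative, progressive, dual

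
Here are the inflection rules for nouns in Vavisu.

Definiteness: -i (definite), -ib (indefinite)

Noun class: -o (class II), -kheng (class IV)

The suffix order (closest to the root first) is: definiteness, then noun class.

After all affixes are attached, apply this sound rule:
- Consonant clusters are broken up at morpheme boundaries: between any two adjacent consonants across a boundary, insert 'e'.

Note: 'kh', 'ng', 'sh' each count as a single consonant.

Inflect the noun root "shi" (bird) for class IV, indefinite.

shiibekheng

Attach definiteness indefinite -ib → shiib.
Attach noun class class IV -kheng → shiibkheng.
Apply epenthesis: shiibkheng → shiibekheng.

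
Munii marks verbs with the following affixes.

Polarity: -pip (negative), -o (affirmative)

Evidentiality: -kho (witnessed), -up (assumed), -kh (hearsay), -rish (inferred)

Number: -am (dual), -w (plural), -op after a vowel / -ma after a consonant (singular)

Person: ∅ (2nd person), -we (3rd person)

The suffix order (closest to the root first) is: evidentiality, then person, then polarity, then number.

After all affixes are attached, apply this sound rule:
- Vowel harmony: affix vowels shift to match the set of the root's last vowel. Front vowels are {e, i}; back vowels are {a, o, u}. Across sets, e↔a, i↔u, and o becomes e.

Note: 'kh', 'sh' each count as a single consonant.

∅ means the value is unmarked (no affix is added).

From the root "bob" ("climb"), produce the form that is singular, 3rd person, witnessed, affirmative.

bobkhowaoop

Attach evidentiality witnessed -kho → bobkho.
Attach person 3rd person -we → bobkhowe.
Attach polarity affirmative -o → bobkhoweo.
Attach number singular -op (after vowel 'o') → bobkhoweoop.
Apply vowel harmony: bobkhoweoop → bobkhowaoop.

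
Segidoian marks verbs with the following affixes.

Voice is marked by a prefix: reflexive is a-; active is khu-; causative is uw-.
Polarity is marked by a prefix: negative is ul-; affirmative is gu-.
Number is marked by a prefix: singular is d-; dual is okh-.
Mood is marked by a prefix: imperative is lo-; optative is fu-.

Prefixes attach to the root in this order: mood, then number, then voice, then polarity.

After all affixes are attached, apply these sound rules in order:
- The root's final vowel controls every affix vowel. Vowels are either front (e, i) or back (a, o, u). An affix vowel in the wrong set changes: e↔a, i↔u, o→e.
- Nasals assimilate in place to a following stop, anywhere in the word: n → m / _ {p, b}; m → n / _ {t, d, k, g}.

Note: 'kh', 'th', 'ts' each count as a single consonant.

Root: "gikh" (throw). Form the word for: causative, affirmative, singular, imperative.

Attach mood imperative lo- → logikh.
Attach number singular d- → dlogikh.
Attach voice causative uw- → uwdlogikh.
Attach polarity affirmative gu- → guuwdlogikh.
Apply vowel harmony: guuwdlogikh → giiwdlegikh.
Nasal assimilation: no change.

giiwdlegikh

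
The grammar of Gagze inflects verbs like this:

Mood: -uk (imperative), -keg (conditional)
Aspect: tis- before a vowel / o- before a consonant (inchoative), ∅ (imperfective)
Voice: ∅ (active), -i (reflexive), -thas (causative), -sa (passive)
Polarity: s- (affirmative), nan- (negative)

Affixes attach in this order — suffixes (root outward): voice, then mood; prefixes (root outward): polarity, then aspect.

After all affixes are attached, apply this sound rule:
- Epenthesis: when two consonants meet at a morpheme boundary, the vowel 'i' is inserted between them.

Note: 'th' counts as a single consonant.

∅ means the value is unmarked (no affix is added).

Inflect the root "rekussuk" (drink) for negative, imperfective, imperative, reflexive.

Attach voice reflexive -i → rekussuki.
Attach polarity negative nan- → nanrekussuki.
aspect = imperfective: zero marking, form stays nanrekussuki.
Attach mood imperative -uk → nanrekussukiuk.
Apply epenthesis: nanrekussukiuk → nanirekussukiuk.

nanirekussukiuk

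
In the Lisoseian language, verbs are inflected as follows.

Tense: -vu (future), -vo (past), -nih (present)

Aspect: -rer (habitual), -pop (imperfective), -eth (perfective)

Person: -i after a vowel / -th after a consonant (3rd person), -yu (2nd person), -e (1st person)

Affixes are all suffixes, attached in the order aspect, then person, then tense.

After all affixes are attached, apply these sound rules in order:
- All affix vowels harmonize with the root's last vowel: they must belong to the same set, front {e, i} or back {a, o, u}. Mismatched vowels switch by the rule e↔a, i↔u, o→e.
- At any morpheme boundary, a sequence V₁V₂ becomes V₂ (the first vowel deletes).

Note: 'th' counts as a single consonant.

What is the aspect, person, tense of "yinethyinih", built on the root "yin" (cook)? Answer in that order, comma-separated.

Segment: yin-eth-yu-nih.
aspect: -eth → perfective.
person: -yu → 2nd person.
tense: -nih → present.

perfective, 2nd person, present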